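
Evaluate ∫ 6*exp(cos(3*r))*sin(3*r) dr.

-2*exp(cos(3*r)) + C

Let u = cos(3*r), so du = (-3*sin(3*r)) dr.
Rewriting, the integral becomes -2·∫ e^u du = -2·e^u.
Substituting back, u = cos(3*r).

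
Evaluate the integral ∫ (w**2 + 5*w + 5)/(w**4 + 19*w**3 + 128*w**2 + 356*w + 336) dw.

-log(w + 2)/40 - log(w + 4)/12 + 11*log(w + 6)/8 - 19*log(w + 7)/15 + C

Factor the denominator: (w + 2)*(w + 4)*(w + 6)*(w + 7).
Partial-fraction decomposition: -19/(15*(w + 7)) + 11/(8*(w + 6)) - 1/(12*(w + 4)) - 1/(40*(w + 2)).
Integrate each term: A/(w−a) contributes A·log|w−a|.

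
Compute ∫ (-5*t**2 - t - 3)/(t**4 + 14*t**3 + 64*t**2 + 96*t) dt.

-log(t)/32 - 235*log(t + 4)/32 + 59*log(t + 6)/8 - 79/(8*t + 32) + C

Factor the denominator: t*(t + 4)**2*(t + 6).
Partial-fraction decomposition: 59/(8*(t + 6)) - 235/(32*(t + 4)) + 79/(8*(t + 4)**2) - 1/(32*t).
Integrate each term; A/(t−a) gives A·log|t−a|; A/(t−a)² gives −A/(t−a).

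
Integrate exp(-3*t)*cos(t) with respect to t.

Let I denote the integral. Integrate by parts with u = cos(t), dv = exp(-3*t) dt, so v = -exp(-3*t)/3: I = -exp(-3*t)*cos(t)/3 − (1/3)·∫ exp(-3*t)*sin(t) dt.
Apply parts again with u = sin(t), dv = exp(-3*t) dt: ∫ exp(-3*t)*sin(t) dt = -exp(-3*t)*sin(t)/3 + (1/3)·I. Substituting back brings back I: I = exp(-3*t)*sin(t)/9 - exp(-3*t)*cos(t)/3 − (1/9)·I.
Solving for I: (1 + 1/9)·I equals the remaining terms, so I = (9/10)·(exp(-3*t)*sin(t)/9 - exp(-3*t)*cos(t)/3).

exp(-3*t)*sin(t)/10 - 3*exp(-3*t)*cos(t)/10 + C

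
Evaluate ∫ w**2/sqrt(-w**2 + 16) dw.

-w*sqrt(-w**2 + 16)/2 + 8*asin(w/4) + C

Substitute w = 4·sin(θ), so dw = 4·cos(θ) dθ and the radical becomes sqrt(-w**2 + 16) = 4·cos(θ) by the Pythagorean identity.
Integrate the resulting trig expression in θ, then back-substitute θ = asin(w/4), sin(θ) = w/4, cos(θ) = sqrt(-w**2 + 16)/4 (absorbing any constant into C).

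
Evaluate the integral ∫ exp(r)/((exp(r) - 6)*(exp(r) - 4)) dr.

log(exp(r) - 6)/2 - log(exp(r) - 4)/2 + C

Let u = e^r, du = e^r dr.
The integral becomes ∫ du/((u-4)(u-6)); decompose into partial fractions.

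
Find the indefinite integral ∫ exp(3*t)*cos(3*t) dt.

exp(3*t)*sin(3*t)/6 + exp(3*t)*cos(3*t)/6 + C

Let I denote the integral. Integrate by parts with u = cos(3*t), dv = exp(3*t) dt, so v = exp(3*t)/3: I = exp(3*t)*cos(3*t)/3 + ∫ exp(3*t)*sin(3*t) dt.
Apply parts again with u = sin(3*t), dv = exp(3*t) dt: ∫ exp(3*t)*sin(3*t) dt = exp(3*t)*sin(3*t)/3 − I. Substituting back brings back I: I = exp(3*t)*sin(3*t)/3 + exp(3*t)*cos(3*t)/3 − I.
Solving for I: (1 + 1)·I equals the remaining terms, so I = (1/2)·(exp(3*t)*sin(3*t)/3 + exp(3*t)*cos(3*t)/3).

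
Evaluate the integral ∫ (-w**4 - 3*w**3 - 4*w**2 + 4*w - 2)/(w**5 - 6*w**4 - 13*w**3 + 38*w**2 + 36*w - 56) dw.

Factor the denominator: (w - 7)*(w - 2)*(w - 1)*(w + 2)**2.
Partial-fraction decomposition: -7/(216*(w + 2)) + 1/(6*(w + 2)**2) - 1/(9*(w - 1)) + 5/(8*(w - 2)) - 40/(27*(w - 7)).
Integrate each term; A/(w−a) gives A·log|w−a|; A/(w−a)² gives −A/(w−a).

-40*log(w - 7)/27 + 5*log(w - 2)/8 - log(w - 1)/9 - 7*log(w + 2)/216 - 1/(6*w + 12) + C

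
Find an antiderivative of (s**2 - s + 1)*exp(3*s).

(9*s**2 - 15*s + 14)*exp(3*s)/27 + C

Use integration by parts with u = s**2 - s + 1, dv = exp(3*s) ds, so v = exp(3*s)/3.
Apply parts 2 times (tabular method): alternate signs, differentiate u down to 0, integrate dv up.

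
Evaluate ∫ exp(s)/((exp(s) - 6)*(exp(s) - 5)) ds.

log(exp(s) - 6) - log(exp(s) - 5) + C

Let u = e^s, du = e^s ds.
The integral becomes ∫ du/((u-6)(u-5)); decompose into partial fractions.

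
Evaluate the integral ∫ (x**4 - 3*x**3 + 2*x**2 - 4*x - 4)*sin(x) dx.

Use integration by parts with u = x**4 - 3*x**3 + 2*x**2 - 4*x - 4, dv = sin(x) dx, so v = -cos(x).
Apply parts 4 times (tabular method): alternate signs, differentiate u down to 0, integrate dv up.

-x**4*cos(x) + 4*x**3*sin(x) + 3*x**3*cos(x) - 9*x**2*sin(x) + 10*x**2*cos(x) - 20*x*sin(x) - 14*x*cos(x) + 14*sin(x) - 16*cos(x) + C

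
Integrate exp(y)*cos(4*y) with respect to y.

Let I denote the integral. Integrate by parts with u = cos(4*y), dv = exp(y) dy, so v = exp(y): I = exp(y)*cos(4*y) + 4·∫ exp(y)*sin(4*y) dy.
Apply parts again with u = sin(4*y), dv = exp(y) dy: ∫ exp(y)*sin(4*y) dy = exp(y)*sin(4*y) − 4·I. Substituting back brings back I: I = 4*exp(y)*sin(4*y) + exp(y)*cos(4*y) − 16·I.
Solving for I: (1 + 16)·I equals the remaining terms, so I = (1/17)·(4*exp(y)*sin(4*y) + exp(y)*cos(4*y)).

4*exp(y)*sin(4*y)/17 + exp(y)*cos(4*y)/17 + C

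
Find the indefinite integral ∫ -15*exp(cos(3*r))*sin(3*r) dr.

Let u = cos(3*r), so du = (-3*sin(3*r)) dr.
Rewriting, the integral becomes 5·∫ e^u du = 5·e^u.
Substituting back, u = cos(3*r).

5*exp(cos(3*r)) + C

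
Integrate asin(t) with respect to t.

t*asin(t) + sqrt(-t**2 + 1) + C

Use integration by parts with u = arcsin(t), dv = dt.
Then du = 1/sqrt(-t**2 + 1) dt.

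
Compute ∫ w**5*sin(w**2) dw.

Let u = w², du = 2w dw; rewrite as (1/2)∫ u^2·sin(1u) du.
Now integrate by parts 2 times.

-w**4*cos(w**2)/2 + w**2*sin(w**2) + cos(w**2) + C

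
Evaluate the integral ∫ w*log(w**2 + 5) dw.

Let u = w**2 + 5, so du = (2*w) dw.
The integral becomes (1/2)·∫ log(u) du; integrate by parts with u′=log(u), dv′=du.

w**2*log(w**2 + 5)/2 - w**2/2 + 5*log(w**2 + 5)/2 + C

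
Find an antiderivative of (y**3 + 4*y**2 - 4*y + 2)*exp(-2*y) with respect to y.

Use integration by parts with u = y**3 + 4*y**2 - 4*y + 2, dv = exp(-2*y) dy, so v = -exp(-2*y)/2.
Apply parts 3 times (tabular method): alternate signs, differentiate u down to 0, integrate dv up.

(-4*y**3 - 22*y**2 - 6*y - 11)*exp(-2*y)/8 + C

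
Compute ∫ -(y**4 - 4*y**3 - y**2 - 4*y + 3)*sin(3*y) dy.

Use integration by parts with u = y**4 - 4*y**3 - y**2 - 4*y + 3, dv = -sin(3*y) dy, so v = cos(3*y)/3.
Apply parts 4 times (tabular method): alternate signs, differentiate u down to 0, integrate dv up.

y**4*cos(3*y)/3 - 4*y**3*sin(3*y)/9 - 4*y**3*cos(3*y)/3 + 4*y**2*sin(3*y)/3 - 7*y**2*cos(3*y)/9 + 14*y*sin(3*y)/27 - 4*y*cos(3*y)/9 + 4*sin(3*y)/27 + 95*cos(3*y)/81 + C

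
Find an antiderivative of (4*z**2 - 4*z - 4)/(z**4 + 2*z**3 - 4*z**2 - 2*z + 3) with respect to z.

Factor the denominator: (z - 1)**2*(z + 1)*(z + 3).
Partial-fraction decomposition: -11/(8*(z + 3)) + 1/(2*(z + 1)) + 7/(8*(z - 1)) - 1/(2*(z - 1)**2).
Integrate each term; A/(z−a) gives A·log|z−a|; A/(z−a)² gives −A/(z−a).

7*log(z - 1)/8 + log(z + 1)/2 - 11*log(z + 3)/8 + 1/(2*z - 2) + C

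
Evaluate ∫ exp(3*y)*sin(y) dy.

3*exp(3*y)*sin(y)/10 - exp(3*y)*cos(y)/10 + C

Let I denote the integral. Integrate by parts with u = sin(y), dv = exp(3*y) dy, so v = exp(3*y)/3: I = exp(3*y)*sin(y)/3 − (1/3)·∫ exp(3*y)*cos(y) dy.
Apply parts again with u = cos(y), dv = exp(3*y) dy: ∫ exp(3*y)*cos(y) dy = exp(3*y)*cos(y)/3 + (1/3)·I. Substituting back brings back I: I = exp(3*y)*sin(y)/3 - exp(3*y)*cos(y)/9 − (1/9)·I.
Solving for I: (1 + 1/9)·I equals the remaining terms, so I = (9/10)·(exp(3*y)*sin(y)/3 - exp(3*y)*cos(y)/9).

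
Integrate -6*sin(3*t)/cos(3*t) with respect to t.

Let u = cos(3*t), so du = (-3*sin(3*t)) dt.
Rewriting, the integral becomes 2·∫ 1/u du = 2·log(u).
Substituting back, u = cos(3*t).

2*log(cos(3*t)) + C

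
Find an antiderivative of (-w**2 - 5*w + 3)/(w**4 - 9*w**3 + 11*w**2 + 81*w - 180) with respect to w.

Factor the denominator: (w - 5)*(w - 4)*(w - 3)*(w + 3).
Partial-fraction decomposition: -3/(112*(w + 3)) - 7/(4*(w - 3)) + 33/(7*(w - 4)) - 47/(16*(w - 5)).
Integrate each term: A/(w−a) contributes A·log|w−a|.

-47*log(w - 5)/16 + 33*log(w - 4)/7 - 7*log(w - 3)/4 - 3*log(w + 3)/112 + C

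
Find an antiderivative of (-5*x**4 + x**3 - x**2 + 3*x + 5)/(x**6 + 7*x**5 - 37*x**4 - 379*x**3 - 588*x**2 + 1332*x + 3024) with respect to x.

-2337*log(x - 7)/14300 + 13*log(x - 2)/1200 + 1243*log(x + 3)/180 - 1367*log(x + 4)/132 + 6745*log(x + 6)/1872 + 89/(30*x + 90) + C

Factor the denominator: (x - 7)*(x - 2)*(x + 3)**2*(x + 4)*(x + 6).
Partial-fraction decomposition: 6745/(1872*(x + 6)) - 1367/(132*(x + 4)) + 1243/(180*(x + 3)) - 89/(30*(x + 3)**2) + 13/(1200*(x - 2)) - 2337/(14300*(x - 7)).
Integrate each term; A/(x−a) gives A·log|x−a|; A/(x−a)² gives −A/(x−a).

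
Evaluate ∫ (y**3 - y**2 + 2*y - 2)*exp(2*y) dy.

Use integration by parts with u = y**3 - y**2 + 2*y - 2, dv = exp(2*y) dy, so v = exp(2*y)/2.
Apply parts 3 times (tabular method): alternate signs, differentiate u down to 0, integrate dv up.

(4*y**3 - 10*y**2 + 18*y - 17)*exp(2*y)/8 + C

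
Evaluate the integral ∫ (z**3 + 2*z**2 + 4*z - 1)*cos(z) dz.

z**3*sin(z) + 2*z**2*sin(z) + 3*z**2*cos(z) - 2*z*sin(z) + 4*z*cos(z) - 5*sin(z) - 2*cos(z) + C

Use integration by parts with u = z**3 + 2*z**2 + 4*z - 1, dv = cos(z) dz, so v = sin(z).
Apply parts 3 times (tabular method): alternate signs, differentiate u down to 0, integrate dv up.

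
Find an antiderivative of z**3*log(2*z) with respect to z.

z**4*(log(z) + log(2))/4 - z**4/16 + C

Use integration by parts with u = log(2*z), dv = z**3 dz.
Then du = 1/z dz and v = z**4/4.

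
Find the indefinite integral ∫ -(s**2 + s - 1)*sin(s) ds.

s**2*cos(s) - 2*s*sin(s) + s*cos(s) - sin(s) - 3*cos(s) + C

Use integration by parts with u = s**2 + s - 1, dv = -sin(s) ds, so v = cos(s).
Apply parts 2 times (tabular method): alternate signs, differentiate u down to 0, integrate dv up.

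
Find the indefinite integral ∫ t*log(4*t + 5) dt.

Use integration by parts with u = log(4*t + 5), dv = t dt.
Then du = 4/(4*t + 5) dt and v = t**2/2.

t**2*log(4*t + 5)/2 - t**2/4 + 5*t/8 - 25*log(4*t + 5)/32 + C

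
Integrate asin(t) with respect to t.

t*asin(t) + sqrt(-t**2 + 1) + C

Use integration by parts with u = arcsin(t), dv = dt.
Then du = 1/sqrt(-t**2 + 1) dt.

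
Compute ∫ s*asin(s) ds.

s**2*asin(s)/2 + s*sqrt(-s**2 + 1)/4 - asin(s)/4 + C

Use integration by parts with u = arcsin(s), dv = s ds.
Then du = 1/sqrt(-s**2 + 1) ds.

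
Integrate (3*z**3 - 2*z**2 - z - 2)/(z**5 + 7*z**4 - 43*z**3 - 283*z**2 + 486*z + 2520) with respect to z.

Factor the denominator: (z - 5)*(z - 4)*(z + 3)*(z + 6)*(z + 7).
Partial-fraction decomposition: -17/(8*(z + 7)) + 358/(165*(z + 6)) - 7/(48*(z + 3)) - 1/(5*(z - 4)) + 53/(176*(z - 5)).
Integrate each term: A/(z−a) contributes A·log|z−a|.

53*log(z - 5)/176 - log(z - 4)/5 - 7*log(z + 3)/48 + 358*log(z + 6)/165 - 17*log(z + 7)/8 + C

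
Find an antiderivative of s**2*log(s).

Use integration by parts with u = log(s), dv = s**2 ds.
Then du = 1/s ds and v = s**3/3.

s**3*log(s)/3 - s**3/9 + C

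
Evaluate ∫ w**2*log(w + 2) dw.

Use integration by parts with u = log(w + 2), dv = w**2 dw.
Then du = 1/(w + 2) dw and v = w**3/3.

w**3*log(w + 2)/3 - w**3/9 + w**2/3 - 4*w/3 + 8*log(w + 2)/3 + C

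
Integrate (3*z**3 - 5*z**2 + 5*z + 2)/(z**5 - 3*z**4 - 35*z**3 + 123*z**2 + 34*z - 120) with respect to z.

Factor the denominator: (z - 5)*(z - 4)*(z - 1)*(z + 1)*(z + 6).
Partial-fraction decomposition: -428/(1925*(z + 6)) + 11/(300*(z + 1)) + 5/(168*(z - 1)) - 67/(75*(z - 4)) + 277/(264*(z - 5)).
Integrate each term: A/(z−a) contributes A·log|z−a|.

277*log(z - 5)/264 - 67*log(z - 4)/75 + 5*log(z - 1)/168 + 11*log(z + 1)/300 - 428*log(z + 6)/1925 + C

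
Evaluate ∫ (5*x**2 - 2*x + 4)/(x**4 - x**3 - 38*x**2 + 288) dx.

43*log(x - 6)/75 - 43*log(x - 3)/147 - 344*log(x + 4)/1225 - 46/(35*x + 140) + C

Factor the denominator: (x - 6)*(x - 3)*(x + 4)**2.
Partial-fraction decomposition: -344/(1225*(x + 4)) + 46/(35*(x + 4)**2) - 43/(147*(x - 3)) + 43/(75*(x - 6)).
Integrate each term; A/(x−a) gives A·log|x−a|; A/(x−a)² gives −A/(x−a).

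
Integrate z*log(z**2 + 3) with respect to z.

z**2*log(z**2 + 3)/2 - z**2/2 + 3*log(z**2 + 3)/2 + C

Let u = z**2 + 3, so du = (2*z) dz.
The integral becomes (1/2)·∫ log(u) du; integrate by parts with u′=log(u), dv′=du.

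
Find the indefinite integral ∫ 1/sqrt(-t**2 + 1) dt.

asin(t) + C

Substitute t = sin(θ), so dt = cos(θ) dθ and the radical becomes sqrt(-t**2 + 1) = cos(θ) by the Pythagorean identity.
Integrate the resulting trig expression in θ, then back-substitute θ = asin(t), sin(θ) = t, cos(θ) = sqrt(-t**2 + 1) (absorbing any constant into C).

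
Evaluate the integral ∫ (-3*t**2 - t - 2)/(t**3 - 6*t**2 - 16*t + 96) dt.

Factor the denominator: (t - 6)*(t - 4)*(t + 4).
Partial-fraction decomposition: -23/(40*(t + 4)) + 27/(8*(t - 4)) - 29/(5*(t - 6)).
Integrate each term: A/(t−a) contributes A·log|t−a|.

-29*log(t - 6)/5 + 27*log(t - 4)/8 - 23*log(t + 4)/40 + C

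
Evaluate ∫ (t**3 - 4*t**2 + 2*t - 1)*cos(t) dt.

t**3*sin(t) - 4*t**2*sin(t) + 3*t**2*cos(t) - 4*t*sin(t) - 8*t*cos(t) + 7*sin(t) - 4*cos(t) + C

Use integration by parts with u = t**3 - 4*t**2 + 2*t - 1, dv = cos(t) dt, so v = sin(t).
Apply parts 3 times (tabular method): alternate signs, differentiate u down to 0, integrate dv up.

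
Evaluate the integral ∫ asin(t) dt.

Use integration by parts with u = arcsin(t), dv = dt.
Then du = 1/sqrt(-t**2 + 1) dt.

t*asin(t) + sqrt(-t**2 + 1) + C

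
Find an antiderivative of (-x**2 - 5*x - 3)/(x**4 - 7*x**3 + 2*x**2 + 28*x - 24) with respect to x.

Factor the denominator: (x - 6)*(x - 2)*(x - 1)*(x + 2).
Partial-fraction decomposition: -1/(32*(x + 2)) - 3/(5*(x - 1)) + 17/(16*(x - 2)) - 69/(160*(x - 6)).
Integrate each term: A/(x−a) contributes A·log|x−a|.

-69*log(x - 6)/160 + 17*log(x - 2)/16 - 3*log(x - 1)/5 - log(x + 2)/32 + C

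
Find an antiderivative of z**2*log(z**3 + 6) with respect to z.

Let u = z**3 + 6, so du = (3*z**2) dz.
The integral becomes (1/3)·∫ log(u) du; integrate by parts with u′=log(u), dv′=du.

z**3*log(z**3 + 6)/3 - z**3/3 + 2*log(z**3 + 6) + C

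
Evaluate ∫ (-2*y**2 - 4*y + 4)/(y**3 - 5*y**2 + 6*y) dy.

Factor the denominator: y*(y - 3)*(y - 2).
Partial-fraction decomposition: 6/(y - 2) - 26/(3*(y - 3)) + 2/(3*y).
Integrate each term: A/(y−a) contributes A·log|y−a|.

2*log(y)/3 - 26*log(y - 3)/3 + 6*log(y - 2) + C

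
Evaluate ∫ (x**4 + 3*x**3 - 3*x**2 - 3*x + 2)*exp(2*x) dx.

Use integration by parts with u = x**4 + 3*x**3 - 3*x**2 - 3*x + 2, dv = exp(2*x) dx, so v = exp(2*x)/2.
Apply parts 4 times (tabular method): alternate signs, differentiate u down to 0, integrate dv up.

(4*x**4 + 4*x**3 - 18*x**2 + 6*x + 5)*exp(2*x)/8 + C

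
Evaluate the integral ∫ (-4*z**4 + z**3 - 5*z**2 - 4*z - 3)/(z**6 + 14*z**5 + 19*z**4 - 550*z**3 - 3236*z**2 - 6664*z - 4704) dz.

-289*log(z - 7)/4914 - 13739*log(z + 2)/21600 + 35*log(z + 4)/8 - 5559*log(z + 6)/416 + 3389*log(z + 7)/350 - 29/(120*z + 240) + C

Factor the denominator: (z - 7)*(z + 2)**2*(z + 4)*(z + 6)*(z + 7).
Partial-fraction decomposition: 3389/(350*(z + 7)) - 5559/(416*(z + 6)) + 35/(8*(z + 4)) - 13739/(21600*(z + 2)) + 29/(120*(z + 2)**2) - 289/(4914*(z - 7)).
Integrate each term; A/(z−a) gives A·log|z−a|; A/(z−a)² gives −A/(z−a).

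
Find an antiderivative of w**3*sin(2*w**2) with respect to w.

-w**2*cos(2*w**2)/4 + sin(2*w**2)/8 + C

Let u = w², du = 2w dw; rewrite as (1/2)∫ u^1·sin(2u) du.
Now integrate by parts 1 time.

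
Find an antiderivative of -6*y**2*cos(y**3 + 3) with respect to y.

Let u = y**3 + 3, so du = (3*y**2) dy.
Rewriting, the integral becomes -2·∫ cos(u) du = -2·sin(u).
Substituting back, u = y**3 + 3.

-2*sin(y**3 + 3) + C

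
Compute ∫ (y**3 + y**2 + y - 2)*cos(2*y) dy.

Use integration by parts with u = y**3 + y**2 + y - 2, dv = cos(2*y) dy, so v = sin(2*y)/2.
Apply parts 3 times (tabular method): alternate signs, differentiate u down to 0, integrate dv up.

y**3*sin(2*y)/2 + y**2*sin(2*y)/2 + 3*y**2*cos(2*y)/4 - y*sin(2*y)/4 + y*cos(2*y)/2 - 5*sin(2*y)/4 - cos(2*y)/8 + C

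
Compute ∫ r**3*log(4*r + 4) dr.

Use integration by parts with u = log(4*r + 4), dv = r**3 dr.
Then du = 4/(4*r + 4) dr and v = r**4/4.

r**4*log(4*r + 4)/4 - r**4/16 + r**3/12 - r**2/8 + r/4 - log(r + 1)/4 + C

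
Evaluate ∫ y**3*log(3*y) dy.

Use integration by parts with u = log(3*y), dv = y**3 dy.
Then du = 1/y dy and v = y**4/4.

y**4*(log(y) + log(3))/4 - y**4/16 + C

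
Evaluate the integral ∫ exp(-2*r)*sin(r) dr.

Let I denote the integral. Integrate by parts with u = sin(r), dv = exp(-2*r) dr, so v = -exp(-2*r)/2: I = -exp(-2*r)*sin(r)/2 + (1/2)·∫ exp(-2*r)*cos(r) dr.
Apply parts again with u = cos(r), dv = exp(-2*r) dr: ∫ exp(-2*r)*cos(r) dr = -exp(-2*r)*cos(r)/2 − (1/2)·I. Substituting back brings back I: I = -exp(-2*r)*sin(r)/2 - exp(-2*r)*cos(r)/4 − (1/4)·I.
Solving for I: (1 + 1/4)·I equals the remaining terms, so I = (4/5)·(-exp(-2*r)*sin(r)/2 - exp(-2*r)*cos(r)/4).

-2*exp(-2*r)*sin(r)/5 - exp(-2*r)*cos(r)/5 + C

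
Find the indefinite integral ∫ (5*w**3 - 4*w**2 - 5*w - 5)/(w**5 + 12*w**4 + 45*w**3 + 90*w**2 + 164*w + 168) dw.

Factor the denominator: (w + 2)*(w + 3)*(w + 7)*(w**2 + 4).
Partial-fraction decomposition: -(257*w + 3766)/(5512*(w**2 + 4)) - 1881/(1060*(w + 7)) + 161/(52*(w + 3)) - 51/(40*(w + 2)).
Integrate each term; A/(w−a) gives A·log|w−a|; the (Bw+D)/(w²+p²) term gives a log and an atan.

-51*log(w + 2)/40 + 161*log(w + 3)/52 - 1881*log(w + 7)/1060 - 257*log(w**2 + 4)/11024 - 1883*atan(w/2)/5512 + C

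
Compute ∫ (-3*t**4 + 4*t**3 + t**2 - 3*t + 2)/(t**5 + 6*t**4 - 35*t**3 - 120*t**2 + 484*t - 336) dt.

Factor the denominator: (t - 4)*(t - 2)*(t - 1)*(t + 6)*(t + 7).
Partial-fraction decomposition: -773/(72*(t + 7)) + 587/(70*(t + 6)) + 1/(168*(t - 1)) + 1/(9*(t - 2)) - 23/(30*(t - 4)).
Integrate each term: A/(t−a) contributes A·log|t−a|.

-23*log(t - 4)/30 + log(t - 2)/9 + log(t - 1)/168 + 587*log(t + 6)/70 - 773*log(t + 7)/72 + C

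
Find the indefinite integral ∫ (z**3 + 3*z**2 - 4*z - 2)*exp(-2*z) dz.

Use integration by parts with u = z**3 + 3*z**2 - 4*z - 2, dv = exp(-2*z) dz, so v = -exp(-2*z)/2.
Apply parts 3 times (tabular method): alternate signs, differentiate u down to 0, integrate dv up.

(-4*z**3 - 18*z**2 - 2*z + 7)*exp(-2*z)/8 + C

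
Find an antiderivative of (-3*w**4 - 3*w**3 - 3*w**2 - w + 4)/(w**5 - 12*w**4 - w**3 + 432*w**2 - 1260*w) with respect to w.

-log(w)/315 - 4191*log(w - 7)/91 + 2323*log(w - 6)/36 - 1163*log(w - 5)/55 - 1669*log(w + 6)/5148 + C

Factor the denominator: w*(w - 7)*(w - 6)*(w - 5)*(w + 6).
Partial-fraction decomposition: -1669/(5148*(w + 6)) - 1163/(55*(w - 5)) + 2323/(36*(w - 6)) - 4191/(91*(w - 7)) - 1/(315*w).
Integrate each term: A/(w−a) contributes A·log|w−a|.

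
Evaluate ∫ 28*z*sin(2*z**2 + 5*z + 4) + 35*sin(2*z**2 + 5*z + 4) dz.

-7*cos(2*z**2 + 5*z + 4) + C

Let u = 2*z**2 + 5*z + 4, so du = (4*z + 5) dz.
Rewriting, the integral becomes 7·∫ sin(u) du = 7·-cos(u).
Substituting back, u = 2*z**2 + 5*z + 4.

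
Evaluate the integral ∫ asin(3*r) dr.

r*asin(3*r) + sqrt(-9*r**2 + 1)/3 + C

Use integration by parts with u = arcsin(3*r), dv = dr.
Then du = 3/sqrt(-9*r**2 + 1) dr.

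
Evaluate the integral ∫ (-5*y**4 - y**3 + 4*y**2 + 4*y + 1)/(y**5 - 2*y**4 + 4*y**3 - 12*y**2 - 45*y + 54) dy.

-383*log(y - 3)/180 - log(y - 1)/20 - 21*log(y + 2)/65 - 731*log(y**2 + 9)/585 - 2033*atan(y/3)/1170 + C

Factor the denominator: (y - 3)*(y - 1)*(y + 2)*(y**2 + 9).
Partial-fraction decomposition: -(2924*y + 6099)/(1170*(y**2 + 9)) - 21/(65*(y + 2)) - 1/(20*(y - 1)) - 383/(180*(y - 3)).
Integrate each term; A/(y−a) gives A·log|y−a|; the (By+D)/(y²+p²) term gives a log and an atan.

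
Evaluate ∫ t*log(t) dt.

Use integration by parts with u = log(t), dv = t dt.
Then du = 1/t dt and v = t**2/2.

t**2*log(t)/2 - t**2/4 + C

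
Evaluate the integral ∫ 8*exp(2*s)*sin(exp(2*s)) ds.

Let u = exp(2*s), so du = (2*exp(2*s)) ds.
Rewriting, the integral becomes 4·∫ sin(u) du = 4·-cos(u).
Substituting back, u = exp(2*s).

-4*cos(exp(2*s)) + C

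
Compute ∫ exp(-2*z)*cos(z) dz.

exp(-2*z)*sin(z)/5 - 2*exp(-2*z)*cos(z)/5 + C

Let I denote the integral. Integrate by parts with u = cos(z), dv = exp(-2*z) dz, so v = -exp(-2*z)/2: I = -exp(-2*z)*cos(z)/2 − (1/2)·∫ exp(-2*z)*sin(z) dz.
Apply parts again with u = sin(z), dv = exp(-2*z) dz: ∫ exp(-2*z)*sin(z) dz = -exp(-2*z)*sin(z)/2 + (1/2)·I. Substituting back brings back I: I = exp(-2*z)*sin(z)/4 - exp(-2*z)*cos(z)/2 − (1/4)·I.
Solving for I: (1 + 1/4)·I equals the remaining terms, so I = (4/5)·(exp(-2*z)*sin(z)/4 - exp(-2*z)*cos(z)/2).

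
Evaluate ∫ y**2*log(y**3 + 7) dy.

Let u = y**3 + 7, so du = (3*y**2) dy.
The integral becomes (1/3)·∫ log(u) du; integrate by parts with u′=log(u), dv′=du.

y**3*log(y**3 + 7)/3 - y**3/3 + 7*log(y**3 + 7)/3 + C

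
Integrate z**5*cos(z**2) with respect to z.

z**4*sin(z**2)/2 + z**2*cos(z**2) - sin(z**2) + C

Let u = z², du = 2z dz; rewrite as (1/2)∫ u^2·cos(1u) du.
Now integrate by parts 2 times.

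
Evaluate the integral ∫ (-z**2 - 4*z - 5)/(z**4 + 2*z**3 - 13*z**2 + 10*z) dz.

Factor the denominator: z*(z - 2)*(z - 1)*(z + 5).
Partial-fraction decomposition: 1/(21*(z + 5)) + 5/(3*(z - 1)) - 17/(14*(z - 2)) - 1/(2*z).
Integrate each term: A/(z−a) contributes A·log|z−a|.

-log(z)/2 - 17*log(z - 2)/14 + 5*log(z - 1)/3 + log(z + 5)/21 + C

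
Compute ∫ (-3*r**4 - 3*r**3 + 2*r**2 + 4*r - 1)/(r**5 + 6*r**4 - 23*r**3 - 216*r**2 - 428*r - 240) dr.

-4441*log(r - 6)/6160 + log(r + 1)/28 - 25*log(r + 2)/48 + 187*log(r + 4)/20 - 1471*log(r + 5)/132 + C

Factor the denominator: (r - 6)*(r + 1)*(r + 2)*(r + 4)*(r + 5).
Partial-fraction decomposition: -1471/(132*(r + 5)) + 187/(20*(r + 4)) - 25/(48*(r + 2)) + 1/(28*(r + 1)) - 4441/(6160*(r - 6)).
Integrate each term: A/(r−a) contributes A·log|r−a|.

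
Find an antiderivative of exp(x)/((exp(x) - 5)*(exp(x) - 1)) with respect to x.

log(exp(x) - 5)/4 - log(exp(x) - 1)/4 + C

Let u = e^x, du = e^x dx.
The integral becomes ∫ du/((u-1)(u-5)); decompose into partial fractions.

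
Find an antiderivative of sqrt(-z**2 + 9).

Substitute z = 3·sin(θ), so dz = 3·cos(θ) dθ and the radical becomes sqrt(-z**2 + 9) = 3·cos(θ) by the Pythagorean identity.
Integrate the resulting trig expression in θ, then back-substitute θ = asin(z/3), sin(θ) = z/3, cos(θ) = sqrt(-z**2 + 9)/3 (absorbing any constant into C).

z*sqrt(-z**2 + 9)/2 + 9*asin(z/3)/2 + C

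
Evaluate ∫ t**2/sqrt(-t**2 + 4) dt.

Substitute t = 2·sin(θ), so dt = 2·cos(θ) dθ and the radical becomes sqrt(-t**2 + 4) = 2·cos(θ) by the Pythagorean identity.
Integrate the resulting trig expression in θ, then back-substitute θ = asin(t/2), sin(θ) = t/2, cos(θ) = sqrt(-t**2 + 4)/2 (absorbing any constant into C).

-t*sqrt(-t**2 + 4)/2 + 2*asin(t/2) + C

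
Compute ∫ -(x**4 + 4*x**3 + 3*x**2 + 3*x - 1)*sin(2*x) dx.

x**4*cos(2*x)/2 - x**3*sin(2*x) + 2*x**3*cos(2*x) - 3*x**2*sin(2*x) - 3*x*cos(2*x)/2 + 3*sin(2*x)/4 - cos(2*x)/2 + C

Use integration by parts with u = x**4 + 4*x**3 + 3*x**2 + 3*x - 1, dv = -sin(2*x) dx, so v = cos(2*x)/2.
Apply parts 4 times (tabular method): alternate signs, differentiate u down to 0, integrate dv up.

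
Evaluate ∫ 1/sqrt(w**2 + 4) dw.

Substitute w = 2·tan(θ), so dw = 2·sec(θ)^2 dθ and the radical becomes sqrt(w**2 + 4) = 2·sec(θ) by the Pythagorean identity.
Integrate the resulting trig expression in θ, then back-substitute tan(θ) = w/2, sec(θ) = sqrt(w**2 + 4)/2 (absorbing any constant into C).

log(w + sqrt(w**2 + 4)) + C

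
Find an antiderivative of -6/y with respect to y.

-6*log(y) - 2*log(3) + C

Let u = 3*y**3, so du = (9*y**2) dy.
Rewriting, the integral becomes -2·∫ 1/u du = -2·log(u).
Substituting back, u = 3*y**3.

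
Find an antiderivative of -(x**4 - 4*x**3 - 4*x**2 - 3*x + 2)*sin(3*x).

Use integration by parts with u = x**4 - 4*x**3 - 4*x**2 - 3*x + 2, dv = -sin(3*x) dx, so v = cos(3*x)/3.
Apply parts 4 times (tabular method): alternate signs, differentiate u down to 0, integrate dv up.

x**4*cos(3*x)/3 - 4*x**3*sin(3*x)/9 - 4*x**3*cos(3*x)/3 + 4*x**2*sin(3*x)/3 - 16*x**2*cos(3*x)/9 + 32*x*sin(3*x)/27 - x*cos(3*x)/9 + sin(3*x)/27 + 86*cos(3*x)/81 + C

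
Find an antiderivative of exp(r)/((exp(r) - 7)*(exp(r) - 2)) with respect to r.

log(exp(r) - 7)/5 - log(exp(r) - 2)/5 + C

Let u = e^r, du = e^r dr.
The integral becomes ∫ du/((u-7)(u-2)); decompose into partial fractions.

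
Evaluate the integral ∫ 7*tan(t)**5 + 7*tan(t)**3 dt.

7*tan(t)**4/4 + C

Let u = tan(t), so du = (tan(t)**2 + 1) dt.
Rewriting, the integral becomes 7·∫ u^3 du = 7·u^4/4.
Substituting back, u = tan(t).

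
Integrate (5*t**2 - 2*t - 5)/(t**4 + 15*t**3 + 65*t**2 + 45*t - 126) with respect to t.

Factor the denominator: (t - 1)*(t + 3)*(t + 6)*(t + 7).
Partial-fraction decomposition: -127/(16*(t + 7)) + 187/(21*(t + 6)) - 23/(24*(t + 3)) - 1/(112*(t - 1)).
Integrate each term: A/(t−a) contributes A·log|t−a|.

-log(t - 1)/112 - 23*log(t + 3)/24 + 187*log(t + 6)/21 - 127*log(t + 7)/16 + C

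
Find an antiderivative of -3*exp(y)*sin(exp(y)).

Let u = exp(y), so du = (exp(y)) dy.
Rewriting, the integral becomes -3·∫ sin(u) du = -3·-cos(u).
Substituting back, u = exp(y).

3*cos(exp(y)) + C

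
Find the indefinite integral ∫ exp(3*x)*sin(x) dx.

Let I denote the integral. Integrate by parts with u = sin(x), dv = exp(3*x) dx, so v = exp(3*x)/3: I = exp(3*x)*sin(x)/3 − (1/3)·∫ exp(3*x)*cos(x) dx.
Apply parts again with u = cos(x), dv = exp(3*x) dx: ∫ exp(3*x)*cos(x) dx = exp(3*x)*cos(x)/3 + (1/3)·I. Substituting back brings back I: I = exp(3*x)*sin(x)/3 - exp(3*x)*cos(x)/9 − (1/9)·I.
Solving for I: (1 + 1/9)·I equals the remaining terms, so I = (9/10)·(exp(3*x)*sin(x)/3 - exp(3*x)*cos(x)/9).

3*exp(3*x)*sin(x)/10 - exp(3*x)*cos(x)/10 + C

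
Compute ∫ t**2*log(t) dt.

t**3*log(t)/3 - t**3/9 + C

Use integration by parts with u = log(t), dv = t**2 dt.
Then du = 1/t dt and v = t**3/3.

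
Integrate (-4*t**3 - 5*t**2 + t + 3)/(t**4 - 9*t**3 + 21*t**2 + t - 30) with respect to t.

Factor the denominator: (t - 5)*(t - 3)*(t - 2)*(t + 1).
Partial-fraction decomposition: -1/(72*(t + 1)) - 47/(9*(t - 2)) + 147/(8*(t - 3)) - 617/(36*(t - 5)).
Integrate each term: A/(t−a) contributes A·log|t−a|.

-617*log(t - 5)/36 + 147*log(t - 3)/8 - 47*log(t - 2)/9 - log(t + 1)/72 + C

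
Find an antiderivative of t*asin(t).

Use integration by parts with u = arcsin(t), dv = t dt.
Then du = 1/sqrt(-t**2 + 1) dt.

t**2*asin(t)/2 + t*sqrt(-t**2 + 1)/4 - asin(t)/4 + C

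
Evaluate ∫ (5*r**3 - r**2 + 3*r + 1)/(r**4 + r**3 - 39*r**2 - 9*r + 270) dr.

7*log(r - 5)/2 - 34*log(r - 3)/27 - 19*log(r + 3)/18 + 103*log(r + 6)/27 + C

Factor the denominator: (r - 5)*(r - 3)*(r + 3)*(r + 6).
Partial-fraction decomposition: 103/(27*(r + 6)) - 19/(18*(r + 3)) - 34/(27*(r - 3)) + 7/(2*(r - 5)).
Integrate each term: A/(r−a) contributes A·log|r−a|.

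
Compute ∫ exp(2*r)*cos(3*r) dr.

3*exp(2*r)*sin(3*r)/13 + 2*exp(2*r)*cos(3*r)/13 + C

Let I denote the integral. Integrate by parts with u = cos(3*r), dv = exp(2*r) dr, so v = exp(2*r)/2: I = exp(2*r)*cos(3*r)/2 + (3/2)·∫ exp(2*r)*sin(3*r) dr.
Apply parts again with u = sin(3*r), dv = exp(2*r) dr: ∫ exp(2*r)*sin(3*r) dr = exp(2*r)*sin(3*r)/2 − (3/2)·I. Substituting back brings back I: I = 3*exp(2*r)*sin(3*r)/4 + exp(2*r)*cos(3*r)/2 − (9/4)·I.
Solving for I: (1 + 9/4)·I equals the remaining terms, so I = (4/13)·(3*exp(2*r)*sin(3*r)/4 + exp(2*r)*cos(3*r)/2).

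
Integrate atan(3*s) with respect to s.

Use integration by parts with u = arctan(3*s), dv = ds.
Then du = 3/(9*s**2 + 1) ds.

s*atan(3*s) - log(9*s**2 + 1)/6 + C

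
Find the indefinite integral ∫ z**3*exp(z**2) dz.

(z**2 - 1)*exp(z**2)/2 + C

Let u = z², du = 2z dz; rewrite as (1/2)∫ u^1·exp(1u) du.
Now integrate by parts 1 time.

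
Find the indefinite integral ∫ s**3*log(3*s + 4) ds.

Use integration by parts with u = log(3*s + 4), dv = s**3 ds.
Then du = 3/(3*s + 4) ds and v = s**4/4.

s**4*log(3*s + 4)/4 - s**4/16 + s**3/9 - 2*s**2/9 + 16*s/27 - 64*log(3*s + 4)/81 + C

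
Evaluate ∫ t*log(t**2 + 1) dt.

Let u = t**2 + 1, so du = (2*t) dt.
The integral becomes (1/2)·∫ log(u) du; integrate by parts with u′=log(u), dv′=du.

t**2*log(t**2 + 1)/2 - t**2/2 + log(t**2 + 1)/2 + C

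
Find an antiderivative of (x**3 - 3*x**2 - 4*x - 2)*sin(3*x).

Use integration by parts with u = x**3 - 3*x**2 - 4*x - 2, dv = sin(3*x) dx, so v = -cos(3*x)/3.
Apply parts 3 times (tabular method): alternate signs, differentiate u down to 0, integrate dv up.

-x**3*cos(3*x)/3 + x**2*sin(3*x)/3 + x**2*cos(3*x) - 2*x*sin(3*x)/3 + 14*x*cos(3*x)/9 - 14*sin(3*x)/27 + 4*cos(3*x)/9 + C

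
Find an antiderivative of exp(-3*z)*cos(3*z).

Let I denote the integral. Integrate by parts with u = cos(3*z), dv = exp(-3*z) dz, so v = -exp(-3*z)/3: I = -exp(-3*z)*cos(3*z)/3 − ∫ exp(-3*z)*sin(3*z) dz.
Apply parts again with u = sin(3*z), dv = exp(-3*z) dz: ∫ exp(-3*z)*sin(3*z) dz = -exp(-3*z)*sin(3*z)/3 + I. Substituting back brings back I: I = exp(-3*z)*sin(3*z)/3 - exp(-3*z)*cos(3*z)/3 − I.
Solving for I: (1 + 1)·I equals the remaining terms, so I = (1/2)·(exp(-3*z)*sin(3*z)/3 - exp(-3*z)*cos(3*z)/3).

exp(-3*z)*sin(3*z)/6 - exp(-3*z)*cos(3*z)/6 + C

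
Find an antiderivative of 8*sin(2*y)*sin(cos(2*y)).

Let u = cos(2*y), so du = (-2*sin(2*y)) dy.
Rewriting, the integral becomes -4·∫ sin(u) du = -4·-cos(u).
Substituting back, u = cos(2*y).

4*cos(cos(2*y)) + C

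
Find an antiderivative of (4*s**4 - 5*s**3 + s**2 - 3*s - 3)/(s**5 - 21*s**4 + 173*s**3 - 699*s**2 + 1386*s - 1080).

1373*log(s - 6)/6 - 941*log(s - 5)/2 + 705*log(s - 4)/2 - 641*log(s - 3)/6 + 31/(s - 3) + C

Factor the denominator: (s - 6)*(s - 5)*(s - 4)*(s - 3)**2.
Partial-fraction decomposition: -641/(6*(s - 3)) - 31/(s - 3)**2 + 705/(2*(s - 4)) - 941/(2*(s - 5)) + 1373/(6*(s - 6)).
Integrate each term; A/(s−a) gives A·log|s−a|; A/(s−a)² gives −A/(s−a).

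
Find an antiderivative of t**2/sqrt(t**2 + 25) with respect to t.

t*sqrt(t**2 + 25)/2 - 25*log(t + sqrt(t**2 + 25))/2 + C

Substitute t = 5·tan(θ), so dt = 5·sec(θ)^2 dθ and the radical becomes sqrt(t**2 + 25) = 5·sec(θ) by the Pythagorean identity.
Integrate the resulting trig expression in θ, then back-substitute tan(θ) = t/5, sec(θ) = sqrt(t**2 + 25)/5 (absorbing any constant into C).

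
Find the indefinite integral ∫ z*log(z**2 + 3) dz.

z**2*log(z**2 + 3)/2 - z**2/2 + 3*log(z**2 + 3)/2 + C

Let u = z**2 + 3, so du = (2*z) dz.
The integral becomes (1/2)·∫ log(u) du; integrate by parts with u′=log(u), dv′=du.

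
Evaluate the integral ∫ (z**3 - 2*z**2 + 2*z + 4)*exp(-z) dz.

Use integration by parts with u = z**3 - 2*z**2 + 2*z + 4, dv = exp(-z) dz, so v = -exp(-z).
Apply parts 3 times (tabular method): alternate signs, differentiate u down to 0, integrate dv up.

(-z**3 - z**2 - 4*z - 8)*exp(-z) + C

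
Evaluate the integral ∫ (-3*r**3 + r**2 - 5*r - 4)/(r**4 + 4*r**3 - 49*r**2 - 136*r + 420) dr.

-323*log(r - 6)/286 + 17*log(r - 2)/126 + 421*log(r + 5)/154 - 1109*log(r + 7)/234 + C

Factor the denominator: (r - 6)*(r - 2)*(r + 5)*(r + 7).
Partial-fraction decomposition: -1109/(234*(r + 7)) + 421/(154*(r + 5)) + 17/(126*(r - 2)) - 323/(286*(r - 6)).
Integrate each term: A/(r−a) contributes A·log|r−a|.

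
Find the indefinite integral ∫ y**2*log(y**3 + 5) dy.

Let u = y**3 + 5, so du = (3*y**2) dy.
The integral becomes (1/3)·∫ log(u) du; integrate by parts with u′=log(u), dv′=du.

y**3*log(y**3 + 5)/3 - y**3/3 + 5*log(y**3 + 5)/3 + C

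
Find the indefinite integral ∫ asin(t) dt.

Use integration by parts with u = arcsin(t), dv = dt.
Then du = 1/sqrt(-t**2 + 1) dt.

t*asin(t) + sqrt(-t**2 + 1) + C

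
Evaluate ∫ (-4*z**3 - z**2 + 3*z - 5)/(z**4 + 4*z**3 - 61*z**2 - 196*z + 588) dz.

Factor the denominator: (z - 7)*(z - 2)*(z + 6)*(z + 7).
Partial-fraction decomposition: -1297/(126*(z + 7)) + 805/(104*(z + 6)) + 7/(72*(z - 2)) - 281/(182*(z - 7)).
Integrate each term: A/(z−a) contributes A·log|z−a|.

-281*log(z - 7)/182 + 7*log(z - 2)/72 + 805*log(z + 6)/104 - 1297*log(z + 7)/126 + C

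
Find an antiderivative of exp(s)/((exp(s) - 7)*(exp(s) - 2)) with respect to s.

Let u = e^s, du = e^s ds.
The integral becomes ∫ du/((u-7)(u-2)); decompose into partial fractions.

log(exp(s) - 7)/5 - log(exp(s) - 2)/5 + C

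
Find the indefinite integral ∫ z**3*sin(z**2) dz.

Let u = z², du = 2z dz; rewrite as (1/2)∫ u^1·sin(1u) du.
Now integrate by parts 1 time.

-z**2*cos(z**2)/2 + sin(z**2)/2 + C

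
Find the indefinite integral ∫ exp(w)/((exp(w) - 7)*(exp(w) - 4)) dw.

log(exp(w) - 7)/3 - log(exp(w) - 4)/3 + C

Let u = e^w, du = e^w dw.
The integral becomes ∫ du/((u-4)(u-7)); decompose into partial fractions.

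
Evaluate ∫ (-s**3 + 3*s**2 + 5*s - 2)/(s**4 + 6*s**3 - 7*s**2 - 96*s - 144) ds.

Factor the denominator: (s - 4)*(s + 3)**2*(s + 4).
Partial-fraction decomposition: -45/(4*(s + 4)) + 502/(49*(s + 3)) - 37/(7*(s + 3)**2) + 1/(196*(s - 4)).
Integrate each term; A/(s−a) gives A·log|s−a|; A/(s−a)² gives −A/(s−a).

log(s - 4)/196 + 502*log(s + 3)/49 - 45*log(s + 4)/4 + 37/(7*s + 21) + C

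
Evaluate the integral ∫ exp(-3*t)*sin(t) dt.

Let I denote the integral. Integrate by parts with u = sin(t), dv = exp(-3*t) dt, so v = -exp(-3*t)/3: I = -exp(-3*t)*sin(t)/3 + (1/3)·∫ exp(-3*t)*cos(t) dt.
Apply parts again with u = cos(t), dv = exp(-3*t) dt: ∫ exp(-3*t)*cos(t) dt = -exp(-3*t)*cos(t)/3 − (1/3)·I. Substituting back brings back I: I = -exp(-3*t)*sin(t)/3 - exp(-3*t)*cos(t)/9 − (1/9)·I.
Solving for I: (1 + 1/9)·I equals the remaining terms, so I = (9/10)·(-exp(-3*t)*sin(t)/3 - exp(-3*t)*cos(t)/9).

-3*exp(-3*t)*sin(t)/10 - exp(-3*t)*cos(t)/10 + C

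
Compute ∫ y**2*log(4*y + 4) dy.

y**3*log(4*y + 4)/3 - y**3/9 + y**2/6 - y/3 + log(y + 1)/3 + C

Use integration by parts with u = log(4*y + 4), dv = y**2 dy.
Then du = 4/(4*y + 4) dy and v = y**3/3.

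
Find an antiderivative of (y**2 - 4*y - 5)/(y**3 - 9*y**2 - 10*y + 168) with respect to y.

16*log(y - 7)/11 - 7*log(y - 6)/10 + 27*log(y + 4)/110 + C

Factor the denominator: (y - 7)*(y - 6)*(y + 4).
Partial-fraction decomposition: 27/(110*(y + 4)) - 7/(10*(y - 6)) + 16/(11*(y - 7)).
Integrate each term: A/(y−a) contributes A·log|y−a|.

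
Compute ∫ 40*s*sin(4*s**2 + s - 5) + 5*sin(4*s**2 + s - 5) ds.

Let u = 4*s**2 + s - 5, so du = (8*s + 1) ds.
Rewriting, the integral becomes 5·∫ sin(u) du = 5·-cos(u).
Substituting back, u = 4*s**2 + s - 5.

-5*cos(4*s**2 + s - 5) + C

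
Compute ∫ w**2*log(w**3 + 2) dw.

w**3*log(w**3 + 2)/3 - w**3/3 + 2*log(w**3 + 2)/3 + C

Let u = w**3 + 2, so du = (3*w**2) dw.
The integral becomes (1/3)·∫ log(u) du; integrate by parts with u′=log(u), dv′=du.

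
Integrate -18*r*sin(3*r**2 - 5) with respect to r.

Let u = 3*r**2 - 5, so du = (6*r) dr.
Rewriting, the integral becomes -3·∫ sin(u) du = -3·-cos(u).
Substituting back, u = 3*r**2 - 5.

3*cos(3*r**2 - 5) + C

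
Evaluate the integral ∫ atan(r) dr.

Use integration by parts with u = arctan(r), dv = dr.
Then du = 1/(r**2 + 1) dr.

r*atan(r) - log(r**2 + 1)/2 + C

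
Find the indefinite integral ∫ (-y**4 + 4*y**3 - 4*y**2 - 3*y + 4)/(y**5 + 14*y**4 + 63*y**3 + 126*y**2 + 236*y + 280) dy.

Factor the denominator: (y + 2)*(y + 5)*(y + 7)*(y**2 + 4).
Partial-fraction decomposition: -(243*y + 2062)/(6148*(y**2 + 4)) - 1972/(265*(y + 7)) + 201/(29*(y + 5)) - 9/(20*(y + 2)).
Integrate each term; A/(y−a) gives A·log|y−a|; the (By+D)/(y²+p²) term gives a log and an atan.

-9*log(y + 2)/20 + 201*log(y + 5)/29 - 1972*log(y + 7)/265 - 243*log(y**2 + 4)/12296 - 1031*atan(y/2)/6148 + C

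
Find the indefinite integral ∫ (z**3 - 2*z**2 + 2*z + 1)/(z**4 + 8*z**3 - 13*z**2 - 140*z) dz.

Factor the denominator: z*(z - 4)*(z + 5)*(z + 7).
Partial-fraction decomposition: 227/(77*(z + 7)) - 92/(45*(z + 5)) + 41/(396*(z - 4)) - 1/(140*z).
Integrate each term: A/(z−a) contributes A·log|z−a|.

-log(z)/140 + 41*log(z - 4)/396 - 92*log(z + 5)/45 + 227*log(z + 7)/77 + C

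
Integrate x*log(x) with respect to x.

x**2*log(x)/2 - x**2/4 + C

Use integration by parts with u = log(x), dv = x dx.
Then du = 1/x dx and v = x**2/2.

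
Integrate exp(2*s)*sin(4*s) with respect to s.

Let I denote the integral. Integrate by parts with u = sin(4*s), dv = exp(2*s) ds, so v = exp(2*s)/2: I = exp(2*s)*sin(4*s)/2 − 2·∫ exp(2*s)*cos(4*s) ds.
Apply parts again with u = cos(4*s), dv = exp(2*s) ds: ∫ exp(2*s)*cos(4*s) ds = exp(2*s)*cos(4*s)/2 + 2·I. Substituting back brings back I: I = exp(2*s)*sin(4*s)/2 - exp(2*s)*cos(4*s) − 4·I.
Solving for I: (1 + 4)·I equals the remaining terms, so I = (1/5)·(exp(2*s)*sin(4*s)/2 - exp(2*s)*cos(4*s)).

exp(2*s)*sin(4*s)/10 - exp(2*s)*cos(4*s)/5 + C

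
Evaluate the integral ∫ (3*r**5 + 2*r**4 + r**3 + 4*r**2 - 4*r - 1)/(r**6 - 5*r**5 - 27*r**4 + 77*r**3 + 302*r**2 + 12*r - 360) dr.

5251*log(r - 6)/576 - 221*log(r - 5)/32 + log(r - 1)/144 - 643*log(r + 2)/576 + 547*log(r + 3)/288 - 7/(24*r + 48) + C

Factor the denominator: (r - 6)*(r - 5)*(r - 1)*(r + 2)**2*(r + 3).
Partial-fraction decomposition: 547/(288*(r + 3)) - 643/(576*(r + 2)) + 7/(24*(r + 2)**2) + 1/(144*(r - 1)) - 221/(32*(r - 5)) + 5251/(576*(r - 6)).
Integrate each term; A/(r−a) gives A·log|r−a|; A/(r−a)² gives −A/(r−a).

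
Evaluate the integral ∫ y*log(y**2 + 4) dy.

Let u = y**2 + 4, so du = (2*y) dy.
The integral becomes (1/2)·∫ log(u) du; integrate by parts with u′=log(u), dv′=du.

y**2*log(y**2 + 4)/2 - y**2/2 + 2*log(y**2 + 4) + C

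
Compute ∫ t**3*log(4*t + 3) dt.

Use integration by parts with u = log(4*t + 3), dv = t**3 dt.
Then du = 4/(4*t + 3) dt and v = t**4/4.

t**4*log(4*t + 3)/4 - t**4/16 + t**3/16 - 9*t**2/128 + 27*t/256 - 81*log(4*t + 3)/1024 + C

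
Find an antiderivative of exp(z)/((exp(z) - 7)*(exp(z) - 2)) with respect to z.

Let u = e^z, du = e^z dz.
The integral becomes ∫ du/((u-2)(u-7)); decompose into partial fractions.

log(exp(z) - 7)/5 - log(exp(z) - 2)/5 + C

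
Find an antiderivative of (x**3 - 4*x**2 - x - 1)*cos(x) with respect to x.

Use integration by parts with u = x**3 - 4*x**2 - x - 1, dv = cos(x) dx, so v = sin(x).
Apply parts 3 times (tabular method): alternate signs, differentiate u down to 0, integrate dv up.

x**3*sin(x) - 4*x**2*sin(x) + 3*x**2*cos(x) - 7*x*sin(x) - 8*x*cos(x) + 7*sin(x) - 7*cos(x) + C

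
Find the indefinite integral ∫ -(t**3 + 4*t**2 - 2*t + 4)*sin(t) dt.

t**3*cos(t) - 3*t**2*sin(t) + 4*t**2*cos(t) - 8*t*sin(t) - 8*t*cos(t) + 8*sin(t) - 4*cos(t) + C

Use integration by parts with u = t**3 + 4*t**2 - 2*t + 4, dv = -sin(t) dt, so v = cos(t).
Apply parts 3 times (tabular method): alternate signs, differentiate u down to 0, integrate dv up.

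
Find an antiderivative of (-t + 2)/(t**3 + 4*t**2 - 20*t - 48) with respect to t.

Factor the denominator: (t - 4)*(t + 2)*(t + 6).
Partial-fraction decomposition: 1/(5*(t + 6)) - 1/(6*(t + 2)) - 1/(30*(t - 4)).
Integrate each term: A/(t−a) contributes A·log|t−a|.

-log(t - 4)/30 - log(t + 2)/6 + log(t + 6)/5 + C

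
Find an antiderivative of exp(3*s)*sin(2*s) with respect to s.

Let I denote the integral. Integrate by parts with u = sin(2*s), dv = exp(3*s) ds, so v = exp(3*s)/3: I = exp(3*s)*sin(2*s)/3 − (2/3)·∫ exp(3*s)*cos(2*s) ds.
Apply parts again with u = cos(2*s), dv = exp(3*s) ds: ∫ exp(3*s)*cos(2*s) ds = exp(3*s)*cos(2*s)/3 + (2/3)·I. Substituting back brings back I: I = exp(3*s)*sin(2*s)/3 - 2*exp(3*s)*cos(2*s)/9 − (4/9)·I.
Solving for I: (1 + 4/9)·I equals the remaining terms, so I = (9/13)·(exp(3*s)*sin(2*s)/3 - 2*exp(3*s)*cos(2*s)/9).

3*exp(3*s)*sin(2*s)/13 - 2*exp(3*s)*cos(2*s)/13 + C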